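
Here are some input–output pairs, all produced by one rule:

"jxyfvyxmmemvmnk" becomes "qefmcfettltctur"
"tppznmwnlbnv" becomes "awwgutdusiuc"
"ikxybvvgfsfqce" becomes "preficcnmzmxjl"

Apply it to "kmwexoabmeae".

The pattern: shift every letter 7 places forward in the alphabet (wrapping around).
So "kmwexoabmeae" becomes "rtdlevhitlhl".

rtdlevhitlhl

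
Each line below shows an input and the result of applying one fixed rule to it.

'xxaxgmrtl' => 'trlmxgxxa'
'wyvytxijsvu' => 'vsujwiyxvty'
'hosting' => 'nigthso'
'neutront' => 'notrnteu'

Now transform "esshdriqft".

In each case the input is transformed by: move the last 2 characters to the front (rotate right by 2), then take characters alternately from the front and the back (1st, last, 2nd, 2nd-last, ...).
On "esshdriqft": the first step gives "ftesshdriq", and the second then gives "fqtiersdsh".
(Check on "hosting": → "nghosti" → "nigthso" ✓)

fqtiersdsh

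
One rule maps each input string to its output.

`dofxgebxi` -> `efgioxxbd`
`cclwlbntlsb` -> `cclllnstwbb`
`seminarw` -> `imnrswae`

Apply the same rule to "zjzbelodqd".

dejloqzzbd

Each output is the input with this applied: sort the characters into alphabetical order, then move the first 2 characters to the end (rotate left by 2).
Applying both steps to "zjzbelodqd": "bddejloqzz", then "dejloqzzbd".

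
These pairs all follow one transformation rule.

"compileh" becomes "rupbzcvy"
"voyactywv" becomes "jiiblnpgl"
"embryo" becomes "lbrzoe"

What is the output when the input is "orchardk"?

The pattern: shift every letter 13 places forward in the alphabet (wrapping around) — i.e. ROT13, then move the last 2 characters to the front (rotate right by 2).
Applying both steps to "orchardk": "bepuneqx", then "qxbepune".

qxbepune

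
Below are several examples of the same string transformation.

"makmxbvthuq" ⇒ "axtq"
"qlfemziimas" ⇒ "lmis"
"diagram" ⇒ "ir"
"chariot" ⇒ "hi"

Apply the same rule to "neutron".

Rule — keep one character in every 3, starting at position 2 (positions 2nd, 5th, 8th, ...).
For "neutron" the result is "er".

er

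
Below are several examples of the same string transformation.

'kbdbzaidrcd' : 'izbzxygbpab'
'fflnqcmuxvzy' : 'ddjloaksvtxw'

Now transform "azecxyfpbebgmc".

The rule is to shift every letter 2 places backward in the alphabet (wrapping around).
For "azecxyfpbebgmc" the result is "yxcavwdnzczeka".

yxcavwdnzczeka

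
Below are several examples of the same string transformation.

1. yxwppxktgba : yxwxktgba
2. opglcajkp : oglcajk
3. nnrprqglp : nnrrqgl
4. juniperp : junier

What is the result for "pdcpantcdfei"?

Looking at the pairs, the operation is to remove every "p".
Applying that to "pdcpantcdfei" gives "dcantcdfei".

dcantcdfei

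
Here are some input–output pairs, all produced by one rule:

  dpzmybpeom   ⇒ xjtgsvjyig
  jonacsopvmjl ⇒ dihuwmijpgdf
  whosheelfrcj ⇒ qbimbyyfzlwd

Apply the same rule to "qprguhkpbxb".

In each case the input is transformed by: shift every letter 6 places backward in the alphabet (wrapping around).
On "qprguhkpbxb" that produces "kjlaobejvrv".

kjlaobejvrv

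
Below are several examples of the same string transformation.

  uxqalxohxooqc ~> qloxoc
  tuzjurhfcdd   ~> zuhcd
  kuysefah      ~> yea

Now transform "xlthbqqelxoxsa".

Looking at the pairs, the operation is to delete the first character, then keep every other character starting from the second (positions 2nd, 4th, 6th, ...).
Applying both steps to "xlthbqqelxoxsa": "lthbqqelxoxsa", then "tbqlos".

tbqlos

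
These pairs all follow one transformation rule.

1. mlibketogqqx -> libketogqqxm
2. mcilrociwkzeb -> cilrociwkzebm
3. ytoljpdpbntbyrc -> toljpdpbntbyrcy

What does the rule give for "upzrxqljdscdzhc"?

The rule is to move the first character to the end.
Applying that to "upzrxqljdscdzhc" gives "pzrxqljdscdzhcu".

pzrxqljdscdzhcu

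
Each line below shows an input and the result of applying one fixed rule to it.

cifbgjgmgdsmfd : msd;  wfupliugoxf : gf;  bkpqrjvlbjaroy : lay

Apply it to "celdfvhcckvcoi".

The pattern: keep one character in every 3, starting at position 2 (positions 2nd, 5th, 8th, ...), then delete the first 2 characters.
Applying both steps to "celdfvhcckvcoi": "efcvi", then "cvi".
(Check on "wfupliugoxf": → "flgf" → "gf" ✓)

cvi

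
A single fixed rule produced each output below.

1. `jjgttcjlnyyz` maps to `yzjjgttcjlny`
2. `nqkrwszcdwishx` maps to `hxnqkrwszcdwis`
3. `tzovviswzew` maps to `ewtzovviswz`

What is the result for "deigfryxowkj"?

kjdeigfryxow

In each case the input is transformed by: move the last 2 characters to the front (rotate right by 2).
Doing the same to "deigfryxowkj": "kjdeigfryxow".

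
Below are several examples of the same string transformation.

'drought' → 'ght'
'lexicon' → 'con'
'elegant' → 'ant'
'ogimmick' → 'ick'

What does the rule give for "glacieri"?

The transformation: keep only the last 3 characters.
So "glacieri" becomes "eri".

eri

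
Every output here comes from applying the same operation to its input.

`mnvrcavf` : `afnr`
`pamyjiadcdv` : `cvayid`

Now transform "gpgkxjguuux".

Looking at the pairs, the operation is to move the last 3 characters to the front (rotate right by 3), then keep every other character starting from the first (positions 1st, 3rd, 5th, ...).
Applying both steps to "gpgkxjguuux": "uuxgpgkxjgu", then "uxpkju".

uxpkju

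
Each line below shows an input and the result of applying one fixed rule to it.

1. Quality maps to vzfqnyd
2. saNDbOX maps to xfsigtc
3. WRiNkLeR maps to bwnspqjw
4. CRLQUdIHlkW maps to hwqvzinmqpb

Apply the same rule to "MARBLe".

rfwgqj

The transformation: shift every letter 5 places forward in the alphabet (wrapping around), then convert every letter to lowercase.
Applying both steps to "MARBLe": "RFWGQj", then "rfwgqj".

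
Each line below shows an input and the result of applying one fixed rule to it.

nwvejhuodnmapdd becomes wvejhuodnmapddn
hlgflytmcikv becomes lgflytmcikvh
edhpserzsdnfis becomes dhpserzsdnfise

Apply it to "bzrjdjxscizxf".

zrjdjxscizxfb

Each output is the input with this applied: move the first character to the end.
So "bzrjdjxscizxf" becomes "zrjdjxscizxfb".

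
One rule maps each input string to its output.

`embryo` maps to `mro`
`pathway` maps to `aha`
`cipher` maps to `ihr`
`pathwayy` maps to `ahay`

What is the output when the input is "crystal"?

rsa

Looking at the pairs, the operation is to keep every other character starting from the second (positions 2nd, 4th, 6th, ...).
Doing the same to "crystal": "rsa".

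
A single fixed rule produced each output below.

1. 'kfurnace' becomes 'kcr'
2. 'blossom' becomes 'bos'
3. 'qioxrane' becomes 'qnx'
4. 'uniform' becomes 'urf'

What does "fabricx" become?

The rule is to take characters alternately from the front and the back (1st, last, 2nd, 2nd-last, ...), then keep one character in every 3, starting at position 1 (positions 1st, 4th, 7th, ...).
Applying both steps to "fabricx": "fxacbir", then "fcr".

fcr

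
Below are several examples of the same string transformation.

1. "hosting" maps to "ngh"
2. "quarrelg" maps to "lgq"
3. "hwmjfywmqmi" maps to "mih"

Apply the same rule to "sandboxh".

The transformation: move the first character to the end, then keep only the last 3 characters.
On "sandboxh": the first step gives "andboxhs", and the second then gives "xhs".

xhs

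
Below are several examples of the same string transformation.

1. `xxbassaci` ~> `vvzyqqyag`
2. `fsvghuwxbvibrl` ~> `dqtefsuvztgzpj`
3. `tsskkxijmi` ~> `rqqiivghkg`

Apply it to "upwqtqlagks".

Rule — shift every letter 2 places backward in the alphabet (wrapping around).
"upwqtqlagks" → "snuorojyeiq".

snuorojyeiq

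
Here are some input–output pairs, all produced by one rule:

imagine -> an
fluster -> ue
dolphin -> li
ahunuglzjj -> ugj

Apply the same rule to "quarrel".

ae

Each output is the input with this applied: keep one character in every 3, starting at position 3 (positions 3rd, 6th, 9th, ...).
Applying that to "quarrel" gives "ae".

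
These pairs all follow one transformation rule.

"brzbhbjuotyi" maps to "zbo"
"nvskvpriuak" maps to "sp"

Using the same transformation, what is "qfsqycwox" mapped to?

Rule — keep one character in every 3, starting at position 3 (positions 3rd, 6th, 9th, ...), then delete the last character.
"qfsqycwox" → "sc".

sc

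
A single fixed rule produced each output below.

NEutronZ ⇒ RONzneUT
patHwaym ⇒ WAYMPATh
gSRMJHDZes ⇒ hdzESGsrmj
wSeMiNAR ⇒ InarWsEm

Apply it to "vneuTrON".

tRonVNEU

Rule — swap the front and back halves of the string, then flip the case of every letter.
On "vneuTrON": the first step gives "TrONvneu", and the second then gives "tRonVNEU".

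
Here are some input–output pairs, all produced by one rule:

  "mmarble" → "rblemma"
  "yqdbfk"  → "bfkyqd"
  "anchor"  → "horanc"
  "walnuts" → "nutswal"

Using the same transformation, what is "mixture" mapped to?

Rule — move the first 3 characters to the end (rotate left by 3).
On "mixture" that produces "turemix".

turemix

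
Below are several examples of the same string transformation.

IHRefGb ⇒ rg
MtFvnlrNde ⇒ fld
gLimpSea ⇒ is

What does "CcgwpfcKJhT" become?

Looking at the pairs, the operation is to keep one character in every 3, starting at position 3 (positions 3rd, 6th, 9th, ...), then convert every letter to lowercase.
"CcgwpfcKJhT" → "gfJ" → "gfj".

gfj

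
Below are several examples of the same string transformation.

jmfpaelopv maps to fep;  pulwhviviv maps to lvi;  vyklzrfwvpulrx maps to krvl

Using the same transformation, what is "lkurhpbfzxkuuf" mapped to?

upzu

Each output is the input with this applied: keep one character in every 3, starting at position 3 (positions 3rd, 6th, 9th, ...).
So "lkurhpbfzxkuuf" becomes "upzu".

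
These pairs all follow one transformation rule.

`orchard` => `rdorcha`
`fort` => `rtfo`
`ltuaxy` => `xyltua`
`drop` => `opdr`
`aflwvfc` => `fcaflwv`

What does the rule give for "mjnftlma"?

mamjnftl

Each output is the input with this applied: move the last 2 characters to the front (rotate right by 2).
For "mjnftlma" the result is "mamjnftl".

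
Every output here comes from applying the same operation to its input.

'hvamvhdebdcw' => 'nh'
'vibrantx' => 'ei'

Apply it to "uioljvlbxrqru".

The rule is to shift every letter 11 places forward in the alphabet (wrapping around), then keep only the last 2 characters.
"uioljvlbxrqru" → "cf".

cf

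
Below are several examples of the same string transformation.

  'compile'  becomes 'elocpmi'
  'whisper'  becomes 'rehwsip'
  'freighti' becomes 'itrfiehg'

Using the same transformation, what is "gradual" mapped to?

The rule is to move the last 2 characters to the front (rotate right by 2), then swap each adjacent pair of characters (1↔2, 3↔4, ...).
On "gradual": the first step gives "algradu", and the second then gives "largdau".

largdau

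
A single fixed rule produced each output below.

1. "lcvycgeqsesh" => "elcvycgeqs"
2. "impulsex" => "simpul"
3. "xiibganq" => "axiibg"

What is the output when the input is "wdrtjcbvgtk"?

The pattern: delete the last 2 characters, then move the last character to the front.
Starting from "wdrtjcbvgtk": after the first operation, "wdrtjcbvg"; after the second, "gwdrtjcbv".
(Check on "impulsex": → "impuls" → "simpul" ✓)

gwdrtjcbv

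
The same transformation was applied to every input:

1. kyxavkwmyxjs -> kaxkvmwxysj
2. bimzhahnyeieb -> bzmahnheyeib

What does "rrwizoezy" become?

riwozzey

The pattern: swap each adjacent pair of characters (1↔2, 3↔4, ...), then delete the first character.
For "rrwizoezy", step one produces "rriwozzey"; step two turns that into "riwozzey".
(Check on "kyxavkwmyxjs": → "ykaxkvmwxysj" → "kaxkvmwxysj" ✓)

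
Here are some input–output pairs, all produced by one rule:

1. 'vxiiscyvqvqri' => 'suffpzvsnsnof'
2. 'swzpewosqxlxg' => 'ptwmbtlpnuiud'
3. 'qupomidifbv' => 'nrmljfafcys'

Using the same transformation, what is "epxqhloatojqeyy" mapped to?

What's happening: shift every letter 3 places backward in the alphabet (wrapping around).
"epxqhloatojqeyy" → "bmuneilxqlgnbvv".

bmuneilxqlgnbvv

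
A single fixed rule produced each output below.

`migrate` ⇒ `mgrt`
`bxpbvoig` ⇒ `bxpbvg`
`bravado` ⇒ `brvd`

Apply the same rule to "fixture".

fxtr

Each output is the input with this applied: remove every vowel.
For "fixture" the result is "fxtr".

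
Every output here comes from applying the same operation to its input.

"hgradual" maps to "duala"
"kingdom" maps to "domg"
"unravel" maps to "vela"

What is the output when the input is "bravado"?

adov

The pattern: delete the first 3 characters, then move the first character to the end.
For "bravado", step one produces "vado"; step two turns that into "adov".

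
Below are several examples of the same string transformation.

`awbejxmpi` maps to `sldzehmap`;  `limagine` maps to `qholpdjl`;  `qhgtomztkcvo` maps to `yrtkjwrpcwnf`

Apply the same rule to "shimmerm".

What's happening: shift every letter 3 places forward in the alphabet (wrapping around), then move the last 2 characters to the front (rotate right by 2).
Starting from "shimmerm": after the first operation, "vklpphup"; after the second, "upvklpph".

upvklpph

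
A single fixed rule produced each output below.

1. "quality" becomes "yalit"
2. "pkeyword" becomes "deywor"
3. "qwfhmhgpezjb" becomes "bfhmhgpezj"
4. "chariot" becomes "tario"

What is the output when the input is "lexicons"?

sxicon

Each output is the input with this applied: delete the first 2 characters, then move the last character to the front.
"lexicons" → "xicons" → "sxicon".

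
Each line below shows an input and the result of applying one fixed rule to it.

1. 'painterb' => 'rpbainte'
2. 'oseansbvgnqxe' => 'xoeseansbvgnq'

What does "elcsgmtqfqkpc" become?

The transformation: swap the first and last characters, then move the last 2 characters to the front (rotate right by 2).
On "elcsgmtqfqkpc": the first step gives "clcsgmtqfqkpe", and the second then gives "peclcsgmtqfqk".

peclcsgmtqfqk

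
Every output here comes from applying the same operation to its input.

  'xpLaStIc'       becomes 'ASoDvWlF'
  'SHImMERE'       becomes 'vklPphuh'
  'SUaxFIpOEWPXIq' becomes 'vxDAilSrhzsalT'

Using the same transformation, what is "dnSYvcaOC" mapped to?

Each output is the input with this applied: shift every letter 3 places forward in the alphabet (wrapping around), then flip the case of every letter.
"dnSYvcaOC" → "gqVByfdRF" → "GQvbYFDrf".
(Check on "SHImMERE": → "VKLpPHUH" → "vklPphuh" ✓)

GQvbYFDrf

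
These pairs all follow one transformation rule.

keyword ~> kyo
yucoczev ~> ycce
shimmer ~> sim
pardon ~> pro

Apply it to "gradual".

gau

Each output is the input with this applied: delete the last character, then keep every other character starting from the first (positions 1st, 3rd, 5th, ...).
For "gradual", step one produces "gradua"; step two turns that into "gau".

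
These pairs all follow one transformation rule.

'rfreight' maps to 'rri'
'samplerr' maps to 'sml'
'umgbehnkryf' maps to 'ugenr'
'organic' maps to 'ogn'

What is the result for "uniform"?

uio

The rule is to delete the last 2 characters, then keep every other character starting from the first (positions 1st, 3rd, 5th, ...).
"uniform" → "unifo" → "uio".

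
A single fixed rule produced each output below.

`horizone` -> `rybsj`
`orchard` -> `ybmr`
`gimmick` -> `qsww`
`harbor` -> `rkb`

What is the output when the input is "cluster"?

Rule — shift every letter 10 places forward in the alphabet (wrapping around), then delete the last 3 characters.
Applying both steps to "cluster": "mvecdob", then "mvec".

mvec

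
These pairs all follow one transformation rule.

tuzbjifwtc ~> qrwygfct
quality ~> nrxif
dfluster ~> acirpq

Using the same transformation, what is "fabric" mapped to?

Looking at the pairs, the operation is to delete the last 2 characters, then shift every letter 3 places backward in the alphabet (wrapping around).
Starting from "fabric": after the first operation, "fabr"; after the second, "cxyo".

cxyo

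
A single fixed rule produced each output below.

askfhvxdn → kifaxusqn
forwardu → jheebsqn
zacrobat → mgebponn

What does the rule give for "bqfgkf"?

dxtsso

What's happening: sort the characters into reverse alphabetical order, then shift every letter 13 places forward in the alphabet (wrapping around) — i.e. ROT13.
Doing the same to "bqfgkf": "dxtsso".
(Check on "forwardu": → "wurrofda" → "jheebsqn" ✓)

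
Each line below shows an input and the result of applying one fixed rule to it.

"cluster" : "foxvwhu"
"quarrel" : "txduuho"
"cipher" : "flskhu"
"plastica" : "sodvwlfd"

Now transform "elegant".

What's happening: shift every letter 3 places forward in the alphabet (wrapping around).
"elegant" → "hohjdqw".

hohjdqw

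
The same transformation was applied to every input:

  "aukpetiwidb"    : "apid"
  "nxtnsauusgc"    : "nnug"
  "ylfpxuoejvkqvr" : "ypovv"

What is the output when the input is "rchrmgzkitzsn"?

The transformation: keep one character in every 3, starting at position 1 (positions 1st, 4th, 7th, ...).
On "rchrmgzkitzsn" that produces "rrztn".

rrztn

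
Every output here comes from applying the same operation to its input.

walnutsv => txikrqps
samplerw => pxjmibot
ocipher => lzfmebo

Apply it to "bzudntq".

ywrakqn

In each case the input is transformed by: shift every letter 3 places backward in the alphabet (wrapping around).
So "bzudntq" becomes "ywrakqn".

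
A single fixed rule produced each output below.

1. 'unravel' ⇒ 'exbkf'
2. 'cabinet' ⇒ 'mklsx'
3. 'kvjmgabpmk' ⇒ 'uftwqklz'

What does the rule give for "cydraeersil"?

What's happening: shift every letter 10 places forward in the alphabet (wrapping around), then delete the last 2 characters.
For "cydraeersil" the result is "minbkoobc".

minbkoobc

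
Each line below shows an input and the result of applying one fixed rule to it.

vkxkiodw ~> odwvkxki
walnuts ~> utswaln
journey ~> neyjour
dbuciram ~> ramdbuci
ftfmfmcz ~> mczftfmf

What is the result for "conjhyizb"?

In each case the input is transformed by: move the last 3 characters to the front (rotate right by 3).
"conjhyizb" → "izbconjhy".

izbconjhy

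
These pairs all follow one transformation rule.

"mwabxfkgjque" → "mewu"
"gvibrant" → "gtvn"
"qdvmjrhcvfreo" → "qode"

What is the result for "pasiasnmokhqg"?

pgaq

Each output is the input with this applied: take characters alternately from the front and the back (1st, last, 2nd, 2nd-last, ...), then keep only the first 4 characters.
"pasiasnmokhqg" → "pgaqshikaosmn" → "pgaq".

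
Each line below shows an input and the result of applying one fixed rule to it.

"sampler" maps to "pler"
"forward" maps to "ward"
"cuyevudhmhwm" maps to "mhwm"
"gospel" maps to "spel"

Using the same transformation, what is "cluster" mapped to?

What's happening: keep only the last 4 characters.
Doing the same to "cluster": "ster".

ster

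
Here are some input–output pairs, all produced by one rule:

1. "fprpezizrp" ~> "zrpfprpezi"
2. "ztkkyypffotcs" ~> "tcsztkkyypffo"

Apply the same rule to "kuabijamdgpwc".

pwckuabijamdg

Rule — move the last 3 characters to the front (rotate right by 3).
"kuabijamdgpwc" → "pwckuabijamdg".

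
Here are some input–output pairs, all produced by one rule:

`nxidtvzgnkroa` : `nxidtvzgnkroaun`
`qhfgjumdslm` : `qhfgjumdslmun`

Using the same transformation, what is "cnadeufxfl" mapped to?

cnadeufxflun

Looking at the pairs, the operation is to append "un".
On "cnadeufxfl" that produces "cnadeufxflun".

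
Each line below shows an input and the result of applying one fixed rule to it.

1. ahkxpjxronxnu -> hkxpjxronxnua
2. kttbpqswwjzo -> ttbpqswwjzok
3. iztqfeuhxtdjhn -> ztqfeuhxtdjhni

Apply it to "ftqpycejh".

tqpycejhf

Each output is the input with this applied: move the first character to the end.
Doing the same to "ftqpycejh": "tqpycejhf".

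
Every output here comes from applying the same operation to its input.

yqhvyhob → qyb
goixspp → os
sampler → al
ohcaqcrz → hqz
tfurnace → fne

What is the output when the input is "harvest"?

Each output is the input with this applied: keep one character in every 3, starting at position 2 (positions 2nd, 5th, 8th, ...).
For "harvest" the result is "ae".

ae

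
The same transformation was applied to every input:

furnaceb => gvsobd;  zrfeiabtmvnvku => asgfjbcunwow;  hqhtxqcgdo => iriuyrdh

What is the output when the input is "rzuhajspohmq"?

savibktqpi

Each output is the input with this applied: shift every letter 1 place forward in the alphabet (wrapping around), then delete the last 2 characters.
Starting from "rzuhajspohmq": after the first operation, "savibktqpinr"; after the second, "savibktqpi".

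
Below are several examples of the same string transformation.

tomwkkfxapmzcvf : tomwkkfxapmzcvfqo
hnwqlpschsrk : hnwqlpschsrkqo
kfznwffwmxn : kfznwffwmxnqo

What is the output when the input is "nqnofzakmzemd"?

nqnofzakmzemdqo

In each case the input is transformed by: append "qo".
For "nqnofzakmzemd" the result is "nqnofzakmzemdqo".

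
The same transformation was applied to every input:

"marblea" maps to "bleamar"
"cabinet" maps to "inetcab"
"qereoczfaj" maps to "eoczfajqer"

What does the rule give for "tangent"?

genttan

Each output is the input with this applied: move the first 3 characters to the end (rotate left by 3).
"tangent" → "genttan".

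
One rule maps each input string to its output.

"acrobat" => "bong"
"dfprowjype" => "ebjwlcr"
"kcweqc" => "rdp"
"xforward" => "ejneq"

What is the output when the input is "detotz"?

bgm

Looking at the pairs, the operation is to shift every letter 13 places forward in the alphabet (wrapping around) — i.e. ROT13, then delete the first 3 characters.
For "detotz", step one produces "qrgbgm"; step two turns that into "bgm".
(Check on "kcweqc": → "xpjrdp" → "rdp" ✓)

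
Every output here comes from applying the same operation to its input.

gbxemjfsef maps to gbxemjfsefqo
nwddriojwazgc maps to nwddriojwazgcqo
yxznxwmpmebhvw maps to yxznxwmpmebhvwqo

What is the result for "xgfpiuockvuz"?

xgfpiuockvuzqo

The transformation: append "qo".
"xgfpiuockvuz" → "xgfpiuockvuzqo".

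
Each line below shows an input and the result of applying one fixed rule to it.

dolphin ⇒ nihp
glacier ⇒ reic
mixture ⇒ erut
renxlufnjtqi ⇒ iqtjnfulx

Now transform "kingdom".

The rule is to reverse the string, then delete the last 3 characters.
Starting from "kingdom": after the first operation, "modgnik"; after the second, "modg".

modg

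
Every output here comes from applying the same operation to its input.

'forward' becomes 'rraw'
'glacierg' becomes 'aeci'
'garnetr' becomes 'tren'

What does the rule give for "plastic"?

In each case the input is transformed by: take characters alternately from the front and the back (1st, last, 2nd, 2nd-last, ...), then keep only the last 4 characters.
For "plastic" the result is "iats".
(Check on "garnetr": → "gratren" → "tren" ✓)

iats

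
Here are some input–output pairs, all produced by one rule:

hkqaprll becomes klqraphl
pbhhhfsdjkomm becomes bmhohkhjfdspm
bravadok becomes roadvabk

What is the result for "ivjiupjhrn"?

vrjhijupin

The transformation: take characters alternately from the front and the back (1st, last, 2nd, 2nd-last, ...), then move the first 2 characters to the end (rotate left by 2).
For "ivjiupjhrn", step one produces "invrjhijup"; step two turns that into "vrjhijupin".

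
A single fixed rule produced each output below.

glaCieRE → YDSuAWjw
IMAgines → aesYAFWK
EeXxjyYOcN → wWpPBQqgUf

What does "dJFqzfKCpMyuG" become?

VbxIRXcuHeQMy

The pattern: shift every letter 8 places backward in the alphabet (wrapping around), then flip the case of every letter.
Starting from "dJFqzfKCpMyuG": after the first operation, "vBXirxCUhEqmY"; after the second, "VbxIRXcuHeQMy".
(Check on "EeXxjyYOcN": → "WwPpbqQGuF" → "wWpPBQqgUf" ✓)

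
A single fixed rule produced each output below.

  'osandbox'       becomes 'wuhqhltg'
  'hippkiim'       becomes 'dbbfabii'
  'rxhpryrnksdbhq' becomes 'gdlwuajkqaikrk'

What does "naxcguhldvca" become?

aewovtgtqvzn

Rule — shift every letter 7 places backward in the alphabet (wrapping around), then swap the front and back halves of the string.
On "naxcguhldvca": the first step gives "gtqvznaewovt", and the second then gives "aewovtgtqvzn".
(Check on "hippkiim": → "abiidbbf" → "dbbfabii" ✓)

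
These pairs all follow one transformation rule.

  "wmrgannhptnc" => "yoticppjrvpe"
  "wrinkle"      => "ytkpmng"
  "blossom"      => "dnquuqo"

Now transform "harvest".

Looking at the pairs, the operation is to shift every letter 2 places forward in the alphabet (wrapping around).
Doing the same to "harvest": "jctxguv".

jctxguv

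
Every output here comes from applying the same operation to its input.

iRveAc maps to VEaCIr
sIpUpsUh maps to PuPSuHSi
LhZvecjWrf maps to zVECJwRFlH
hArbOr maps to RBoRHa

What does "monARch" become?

The rule is to flip the case of every letter, then move the first 2 characters to the end (rotate left by 2).
Starting from "monARch": after the first operation, "MONarCH"; after the second, "NarCHMO".
(Check on "LhZvecjWrf": → "lHzVECJwRF" → "zVECJwRFlH" ✓)

NarCHMO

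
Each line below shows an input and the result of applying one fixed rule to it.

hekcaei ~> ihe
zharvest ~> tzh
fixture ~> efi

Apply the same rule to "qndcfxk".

kqn

The transformation: move the last character to the front, then keep only the first 3 characters.
Applying both steps to "qndcfxk": "kqndcfx", then "kqn".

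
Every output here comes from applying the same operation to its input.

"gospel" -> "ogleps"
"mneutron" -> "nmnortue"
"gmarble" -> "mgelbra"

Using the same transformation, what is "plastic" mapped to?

lpcitsa

Each output is the input with this applied: reverse the string, then move the last 2 characters to the front (rotate right by 2).
So "plastic" becomes "lpcitsa".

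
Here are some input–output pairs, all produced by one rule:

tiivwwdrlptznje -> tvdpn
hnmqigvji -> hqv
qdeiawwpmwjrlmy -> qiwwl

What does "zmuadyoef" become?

The rule is to keep one character in every 3, starting at position 1 (positions 1st, 4th, 7th, ...).
Applying that to "zmuadyoef" gives "zao".

zao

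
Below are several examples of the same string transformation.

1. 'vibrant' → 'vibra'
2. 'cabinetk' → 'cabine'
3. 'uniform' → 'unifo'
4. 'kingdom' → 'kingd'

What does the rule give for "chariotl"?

Rule — delete the last 2 characters.
Doing the same to "chariotl": "chario".

chario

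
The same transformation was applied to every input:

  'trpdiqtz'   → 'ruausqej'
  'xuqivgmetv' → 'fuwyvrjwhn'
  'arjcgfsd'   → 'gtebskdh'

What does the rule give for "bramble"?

cmfcsbn

The pattern: shift every letter 1 place forward in the alphabet (wrapping around), then move the last 3 characters to the front (rotate right by 3).
Working it through for "bramble": intermediate "csbncmf", final "cmfcsbn".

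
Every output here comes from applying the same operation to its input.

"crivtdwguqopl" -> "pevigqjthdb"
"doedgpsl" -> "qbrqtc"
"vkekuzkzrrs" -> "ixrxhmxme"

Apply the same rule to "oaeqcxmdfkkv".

Looking at the pairs, the operation is to delete the last 2 characters, then shift every letter 13 places forward in the alphabet (wrapping around) — i.e. ROT13.
Starting from "oaeqcxmdfkkv": after the first operation, "oaeqcxmdfk"; after the second, "bnrdpkzqsx".

bnrdpkzqsx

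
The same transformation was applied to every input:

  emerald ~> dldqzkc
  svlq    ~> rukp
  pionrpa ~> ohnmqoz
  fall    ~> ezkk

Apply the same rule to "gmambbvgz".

Looking at the pairs, the operation is to shift every letter 1 place backward in the alphabet (wrapping around).
On "gmambbvgz" that produces "flzlaaufy".

flzlaaufy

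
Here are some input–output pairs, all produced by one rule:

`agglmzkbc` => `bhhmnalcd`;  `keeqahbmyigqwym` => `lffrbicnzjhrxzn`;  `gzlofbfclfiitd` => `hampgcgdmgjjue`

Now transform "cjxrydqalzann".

The pattern: shift every letter 1 place forward in the alphabet (wrapping around).
On "cjxrydqalzann" that produces "dkyszerbmaboo".

dkyszerbmaboo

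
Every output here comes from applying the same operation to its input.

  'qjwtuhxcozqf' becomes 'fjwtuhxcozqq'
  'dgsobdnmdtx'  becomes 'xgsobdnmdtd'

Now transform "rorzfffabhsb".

borzfffabhsr

Rule — swap the first and last characters.
On "rorzfffabhsb" that produces "borzfffabhsr".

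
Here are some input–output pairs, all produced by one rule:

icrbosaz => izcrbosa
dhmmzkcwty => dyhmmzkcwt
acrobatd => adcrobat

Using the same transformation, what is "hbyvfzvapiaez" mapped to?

The transformation: swap the first and last characters, then move the last character to the front.
"hbyvfzvapiaez" → "zbyvfzvapiaeh" → "hzbyvfzvapiae".
(Check on "dhmmzkcwty": → "yhmmzkcwtd" → "dyhmmzkcwt" ✓)

hzbyvfzvapiae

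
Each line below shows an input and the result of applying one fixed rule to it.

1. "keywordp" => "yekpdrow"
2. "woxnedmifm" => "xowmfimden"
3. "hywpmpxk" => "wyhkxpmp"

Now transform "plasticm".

alpmcits

The pattern: move the first 3 characters to the end (rotate left by 3), then reverse the string.
On "plasticm": the first step gives "sticmpla", and the second then gives "alpmcits".
(Check on "hywpmpxk": → "pmpxkhyw" → "wyhkxpmp" ✓)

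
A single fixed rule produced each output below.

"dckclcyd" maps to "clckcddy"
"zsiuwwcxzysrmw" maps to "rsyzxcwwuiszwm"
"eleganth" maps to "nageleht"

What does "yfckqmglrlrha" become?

The pattern: move the last 2 characters to the front (rotate right by 2), then reverse the string.
"yfckqmglrlrha" → "hayfckqmglrlr" → "rlrlgmqkcfyah".

rlrlgmqkcfyah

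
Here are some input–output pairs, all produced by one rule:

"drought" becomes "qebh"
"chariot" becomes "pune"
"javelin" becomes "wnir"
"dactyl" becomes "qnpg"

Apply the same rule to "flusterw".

In each case the input is transformed by: shift every letter 13 places forward in the alphabet (wrapping around) — i.e. ROT13, then keep only the first 4 characters.
"flusterw" → "syhf".

syhf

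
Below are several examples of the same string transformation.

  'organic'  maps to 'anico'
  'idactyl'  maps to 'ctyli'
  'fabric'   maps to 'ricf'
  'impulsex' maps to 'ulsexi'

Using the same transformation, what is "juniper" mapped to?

What's happening: move the first 3 characters to the end (rotate left by 3), then delete the last 2 characters.
For "juniper", step one produces "iperjun"; step two turns that into "iperj".

iperj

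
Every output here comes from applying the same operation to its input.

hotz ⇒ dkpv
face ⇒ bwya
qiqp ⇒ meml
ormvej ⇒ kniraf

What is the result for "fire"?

The transformation: shift every letter 4 places backward in the alphabet (wrapping around).
On "fire" that produces "bena".

bena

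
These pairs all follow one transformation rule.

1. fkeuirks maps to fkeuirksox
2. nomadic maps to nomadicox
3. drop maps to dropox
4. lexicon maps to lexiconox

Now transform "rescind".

The rule is to append "ox".
Applying that to "rescind" gives "rescindox".

rescindox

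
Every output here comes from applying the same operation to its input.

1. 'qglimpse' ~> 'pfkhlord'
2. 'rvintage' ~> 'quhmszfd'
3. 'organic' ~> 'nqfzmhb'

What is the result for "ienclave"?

hdmbkzud

Rule — shift every letter 1 place backward in the alphabet (wrapping around).
So "ienclave" becomes "hdmbkzud".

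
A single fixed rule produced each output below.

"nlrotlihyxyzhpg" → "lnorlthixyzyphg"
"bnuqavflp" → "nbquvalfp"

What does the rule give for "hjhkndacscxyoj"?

What's happening: swap each adjacent pair of characters (1↔2, 3↔4, ...).
"hjhkndacscxyoj" → "jhkhdncacsyxjo".

jhkhdncacsyxjo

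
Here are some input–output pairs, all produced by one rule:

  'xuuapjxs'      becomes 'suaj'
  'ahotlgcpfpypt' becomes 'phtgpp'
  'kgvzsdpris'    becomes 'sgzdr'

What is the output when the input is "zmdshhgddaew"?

wmshda

The pattern: keep every other character starting from the second (positions 2nd, 4th, 6th, ...), then move the last character to the front.
Doing the same to "zmdshhgddaew": "wmshda".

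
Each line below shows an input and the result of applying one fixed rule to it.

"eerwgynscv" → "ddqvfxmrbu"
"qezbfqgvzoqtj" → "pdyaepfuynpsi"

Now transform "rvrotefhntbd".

Each output is the input with this applied: shift every letter 1 place backward in the alphabet (wrapping around).
"rvrotefhntbd" → "quqnsdegmsac".

quqnsdegmsac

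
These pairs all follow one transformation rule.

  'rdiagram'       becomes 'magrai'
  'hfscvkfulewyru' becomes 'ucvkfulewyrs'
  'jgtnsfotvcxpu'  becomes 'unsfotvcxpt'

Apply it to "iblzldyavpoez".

The transformation: delete the first 2 characters, then swap the first and last characters.
On "iblzldyavpoez": the first step gives "lzldyavpoez", and the second then gives "zzldyavpoel".

zzldyavpoel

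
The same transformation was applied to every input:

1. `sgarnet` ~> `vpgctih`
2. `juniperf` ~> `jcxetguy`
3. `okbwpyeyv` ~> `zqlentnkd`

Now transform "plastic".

aphixre

The pattern: move the first character to the end, then shift every letter 11 places backward in the alphabet (wrapping around).
Applying both steps to "plastic": "lasticp", then "aphixre".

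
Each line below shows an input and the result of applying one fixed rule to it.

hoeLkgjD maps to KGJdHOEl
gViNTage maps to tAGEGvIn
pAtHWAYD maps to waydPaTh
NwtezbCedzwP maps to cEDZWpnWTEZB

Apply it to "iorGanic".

ANICIORg

Each output is the input with this applied: swap the front and back halves of the string, then flip the case of every letter.
For "iorGanic", step one produces "aniciorG"; step two turns that into "ANICIORg".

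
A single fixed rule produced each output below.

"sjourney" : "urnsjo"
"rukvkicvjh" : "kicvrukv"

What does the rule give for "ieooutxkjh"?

In each case the input is transformed by: delete the last 2 characters, then swap the front and back halves of the string.
On "ieooutxkjh": the first step gives "ieooutxk", and the second then gives "utxkieoo".

utxkieoo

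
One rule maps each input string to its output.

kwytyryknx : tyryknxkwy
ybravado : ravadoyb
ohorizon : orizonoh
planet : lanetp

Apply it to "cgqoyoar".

qoyoarcg

The transformation: swap the front and back halves of the string, then move the last 2 characters to the front (rotate right by 2).
"cgqoyoar" → "yoarcgqo" → "qoyoarcg".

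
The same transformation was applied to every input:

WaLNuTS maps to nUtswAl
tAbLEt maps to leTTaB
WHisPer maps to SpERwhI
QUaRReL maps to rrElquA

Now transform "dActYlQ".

Each output is the input with this applied: move the first 3 characters to the end (rotate left by 3), then flip the case of every letter.
Working it through for "dActYlQ": intermediate "tYlQdAc", final "TyLqDaC".

TyLqDaC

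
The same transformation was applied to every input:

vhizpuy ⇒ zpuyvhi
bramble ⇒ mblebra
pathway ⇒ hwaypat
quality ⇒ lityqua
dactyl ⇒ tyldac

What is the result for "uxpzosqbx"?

zosqbxuxp

What's happening: move the first 3 characters to the end (rotate left by 3).
Doing the same to "uxpzosqbx": "zosqbxuxp".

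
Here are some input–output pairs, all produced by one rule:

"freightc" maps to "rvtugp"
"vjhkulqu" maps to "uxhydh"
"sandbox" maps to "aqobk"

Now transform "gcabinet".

The pattern: shift every letter 13 places forward in the alphabet (wrapping around) — i.e. ROT13, then delete the first 2 characters.
Applying both steps to "gcabinet": "tpnovarg", then "novarg".
(Check on "freightc": → "servtugp" → "rvtugp" ✓)

novarg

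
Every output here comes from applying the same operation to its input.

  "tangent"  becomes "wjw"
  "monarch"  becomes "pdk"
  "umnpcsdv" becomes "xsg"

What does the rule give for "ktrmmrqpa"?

Each output is the input with this applied: keep one character in every 3, starting at position 1 (positions 1st, 4th, 7th, ...), then shift every letter 3 places forward in the alphabet (wrapping around).
Applying that to "ktrmmrqpa" gives "npt".

npt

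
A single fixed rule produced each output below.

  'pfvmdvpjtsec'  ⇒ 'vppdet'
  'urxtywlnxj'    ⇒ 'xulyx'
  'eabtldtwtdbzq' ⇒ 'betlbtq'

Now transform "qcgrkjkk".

gqkk

Rule — keep every other character starting from the first (positions 1st, 3rd, 5th, ...), then swap each adjacent pair of characters (1↔2, 3↔4, ...).
Working it through for "qcgrkjkk": intermediate "qgkk", final "gqkk".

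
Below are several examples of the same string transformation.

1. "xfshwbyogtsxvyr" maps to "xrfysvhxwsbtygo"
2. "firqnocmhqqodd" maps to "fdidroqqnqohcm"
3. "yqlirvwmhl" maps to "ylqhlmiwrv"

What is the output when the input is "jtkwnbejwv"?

jvtwkjwenb

The transformation: take characters alternately from the front and the back (1st, last, 2nd, 2nd-last, ...).
Applying that to "jtkwnbejwv" gives "jvtwkjwenb".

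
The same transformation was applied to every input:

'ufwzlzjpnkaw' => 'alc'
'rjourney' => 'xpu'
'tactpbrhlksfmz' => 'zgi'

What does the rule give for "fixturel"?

In each case the input is transformed by: shift every letter 6 places forward in the alphabet (wrapping around), then keep only the first 3 characters.
So "fixturel" becomes "lod".

lod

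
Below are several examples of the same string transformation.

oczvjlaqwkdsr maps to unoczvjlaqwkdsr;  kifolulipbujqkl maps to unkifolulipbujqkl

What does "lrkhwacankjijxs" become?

Rule — prepend "un".
Doing the same to "lrkhwacankjijxs": "unlrkhwacankjijxs".

unlrkhwacankjijxs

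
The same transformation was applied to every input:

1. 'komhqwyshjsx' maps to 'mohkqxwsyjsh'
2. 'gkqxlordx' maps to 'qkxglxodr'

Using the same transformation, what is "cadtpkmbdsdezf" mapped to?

datcpfkzmebdds

The pattern: move the first 2 characters to the end (rotate left by 2), then take characters alternately from the front and the back (1st, last, 2nd, 2nd-last, ...).
Doing the same to "cadtpkmbdsdezf": "datcpfkzmebdds".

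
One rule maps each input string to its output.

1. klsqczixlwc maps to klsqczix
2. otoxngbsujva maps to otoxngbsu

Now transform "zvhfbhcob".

zvhfbh

What's happening: delete the last 3 characters.
So "zvhfbhcob" becomes "zvhfbh".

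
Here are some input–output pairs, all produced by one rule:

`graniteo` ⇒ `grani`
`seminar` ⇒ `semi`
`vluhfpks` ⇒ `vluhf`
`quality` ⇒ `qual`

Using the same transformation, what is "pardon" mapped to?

par

Looking at the pairs, the operation is to delete the last 3 characters.
Doing the same to "pardon": "par".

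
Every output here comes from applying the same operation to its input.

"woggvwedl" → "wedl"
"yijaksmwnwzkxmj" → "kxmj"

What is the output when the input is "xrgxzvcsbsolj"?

solj

The transformation: keep only the last 4 characters.
For "xrgxzvcsbsolj" the result is "solj".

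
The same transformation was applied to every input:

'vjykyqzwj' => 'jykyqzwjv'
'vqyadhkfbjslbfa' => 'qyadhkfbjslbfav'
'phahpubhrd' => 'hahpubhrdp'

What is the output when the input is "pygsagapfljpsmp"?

ygsagapfljpsmpp

The pattern: move the first character to the end.
So "pygsagapfljpsmp" becomes "ygsagapfljpsmpp".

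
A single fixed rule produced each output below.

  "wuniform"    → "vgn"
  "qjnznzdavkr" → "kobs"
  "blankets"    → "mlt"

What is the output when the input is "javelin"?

Looking at the pairs, the operation is to keep one character in every 3, starting at position 2 (positions 2nd, 5th, 8th, ...), then shift every letter 1 place forward in the alphabet (wrapping around).
Working it through for "javelin": intermediate "al", final "bm".

bm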